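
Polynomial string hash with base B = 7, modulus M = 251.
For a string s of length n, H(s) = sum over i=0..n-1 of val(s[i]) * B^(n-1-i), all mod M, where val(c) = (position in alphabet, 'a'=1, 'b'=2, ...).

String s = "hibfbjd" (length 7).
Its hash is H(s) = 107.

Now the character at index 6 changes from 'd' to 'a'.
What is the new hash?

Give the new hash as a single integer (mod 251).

val('d') = 4, val('a') = 1
Position k = 6, exponent = n-1-k = 0
B^0 mod M = 7^0 mod 251 = 1
Delta = (1 - 4) * 1 mod 251 = 248
New hash = (107 + 248) mod 251 = 104

Answer: 104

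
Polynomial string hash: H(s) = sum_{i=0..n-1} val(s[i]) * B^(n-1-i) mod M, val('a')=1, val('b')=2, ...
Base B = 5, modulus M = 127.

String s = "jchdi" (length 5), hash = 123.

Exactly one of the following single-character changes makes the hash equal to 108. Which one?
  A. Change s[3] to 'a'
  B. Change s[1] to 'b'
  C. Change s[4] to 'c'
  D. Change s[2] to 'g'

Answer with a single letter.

Answer: A

Derivation:
Option A: s[3]='d'->'a', delta=(1-4)*5^1 mod 127 = 112, hash=123+112 mod 127 = 108 <-- target
Option B: s[1]='c'->'b', delta=(2-3)*5^3 mod 127 = 2, hash=123+2 mod 127 = 125
Option C: s[4]='i'->'c', delta=(3-9)*5^0 mod 127 = 121, hash=123+121 mod 127 = 117
Option D: s[2]='h'->'g', delta=(7-8)*5^2 mod 127 = 102, hash=123+102 mod 127 = 98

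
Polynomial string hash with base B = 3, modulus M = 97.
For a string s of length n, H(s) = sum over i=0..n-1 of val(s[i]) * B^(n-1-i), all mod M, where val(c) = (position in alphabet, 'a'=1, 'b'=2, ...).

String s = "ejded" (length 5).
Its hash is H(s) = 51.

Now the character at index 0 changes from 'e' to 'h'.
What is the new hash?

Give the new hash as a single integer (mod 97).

val('e') = 5, val('h') = 8
Position k = 0, exponent = n-1-k = 4
B^4 mod M = 3^4 mod 97 = 81
Delta = (8 - 5) * 81 mod 97 = 49
New hash = (51 + 49) mod 97 = 3

Answer: 3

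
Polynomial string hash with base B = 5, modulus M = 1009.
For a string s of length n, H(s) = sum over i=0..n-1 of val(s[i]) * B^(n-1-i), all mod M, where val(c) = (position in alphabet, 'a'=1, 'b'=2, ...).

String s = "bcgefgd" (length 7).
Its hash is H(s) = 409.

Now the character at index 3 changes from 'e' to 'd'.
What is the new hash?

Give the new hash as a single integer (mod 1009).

Answer: 284

Derivation:
val('e') = 5, val('d') = 4
Position k = 3, exponent = n-1-k = 3
B^3 mod M = 5^3 mod 1009 = 125
Delta = (4 - 5) * 125 mod 1009 = 884
New hash = (409 + 884) mod 1009 = 284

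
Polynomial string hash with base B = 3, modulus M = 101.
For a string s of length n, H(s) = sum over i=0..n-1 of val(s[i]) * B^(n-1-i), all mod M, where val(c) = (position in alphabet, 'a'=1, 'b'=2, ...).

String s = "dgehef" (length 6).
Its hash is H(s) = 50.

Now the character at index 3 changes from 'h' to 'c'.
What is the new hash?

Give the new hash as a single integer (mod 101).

Answer: 5

Derivation:
val('h') = 8, val('c') = 3
Position k = 3, exponent = n-1-k = 2
B^2 mod M = 3^2 mod 101 = 9
Delta = (3 - 8) * 9 mod 101 = 56
New hash = (50 + 56) mod 101 = 5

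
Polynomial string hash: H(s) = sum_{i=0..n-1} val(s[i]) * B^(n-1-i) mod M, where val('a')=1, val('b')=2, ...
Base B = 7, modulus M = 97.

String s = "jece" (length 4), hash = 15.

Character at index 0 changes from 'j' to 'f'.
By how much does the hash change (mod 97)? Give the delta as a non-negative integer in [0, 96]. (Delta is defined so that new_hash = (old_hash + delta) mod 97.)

Delta formula: (val(new) - val(old)) * B^(n-1-k) mod M
  val('f') - val('j') = 6 - 10 = -4
  B^(n-1-k) = 7^3 mod 97 = 52
  Delta = -4 * 52 mod 97 = 83

Answer: 83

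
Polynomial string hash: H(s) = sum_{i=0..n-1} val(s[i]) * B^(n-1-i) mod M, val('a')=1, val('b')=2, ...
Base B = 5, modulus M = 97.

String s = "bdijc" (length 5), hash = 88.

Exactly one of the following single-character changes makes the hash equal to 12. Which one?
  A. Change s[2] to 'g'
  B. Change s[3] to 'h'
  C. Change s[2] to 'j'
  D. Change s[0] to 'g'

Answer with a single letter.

Answer: D

Derivation:
Option A: s[2]='i'->'g', delta=(7-9)*5^2 mod 97 = 47, hash=88+47 mod 97 = 38
Option B: s[3]='j'->'h', delta=(8-10)*5^1 mod 97 = 87, hash=88+87 mod 97 = 78
Option C: s[2]='i'->'j', delta=(10-9)*5^2 mod 97 = 25, hash=88+25 mod 97 = 16
Option D: s[0]='b'->'g', delta=(7-2)*5^4 mod 97 = 21, hash=88+21 mod 97 = 12 <-- target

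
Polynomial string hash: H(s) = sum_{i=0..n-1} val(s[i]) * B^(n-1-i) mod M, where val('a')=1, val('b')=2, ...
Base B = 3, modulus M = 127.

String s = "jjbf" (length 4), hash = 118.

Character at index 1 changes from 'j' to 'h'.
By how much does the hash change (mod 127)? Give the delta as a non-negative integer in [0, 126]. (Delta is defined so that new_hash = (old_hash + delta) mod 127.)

Delta formula: (val(new) - val(old)) * B^(n-1-k) mod M
  val('h') - val('j') = 8 - 10 = -2
  B^(n-1-k) = 3^2 mod 127 = 9
  Delta = -2 * 9 mod 127 = 109

Answer: 109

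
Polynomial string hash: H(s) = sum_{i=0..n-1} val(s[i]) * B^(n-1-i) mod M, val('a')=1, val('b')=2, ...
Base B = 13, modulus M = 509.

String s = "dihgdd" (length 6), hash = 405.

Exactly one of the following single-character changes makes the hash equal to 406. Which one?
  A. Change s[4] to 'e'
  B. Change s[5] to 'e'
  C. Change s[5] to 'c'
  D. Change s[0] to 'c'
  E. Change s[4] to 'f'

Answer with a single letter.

Answer: B

Derivation:
Option A: s[4]='d'->'e', delta=(5-4)*13^1 mod 509 = 13, hash=405+13 mod 509 = 418
Option B: s[5]='d'->'e', delta=(5-4)*13^0 mod 509 = 1, hash=405+1 mod 509 = 406 <-- target
Option C: s[5]='d'->'c', delta=(3-4)*13^0 mod 509 = 508, hash=405+508 mod 509 = 404
Option D: s[0]='d'->'c', delta=(3-4)*13^5 mod 509 = 277, hash=405+277 mod 509 = 173
Option E: s[4]='d'->'f', delta=(6-4)*13^1 mod 509 = 26, hash=405+26 mod 509 = 431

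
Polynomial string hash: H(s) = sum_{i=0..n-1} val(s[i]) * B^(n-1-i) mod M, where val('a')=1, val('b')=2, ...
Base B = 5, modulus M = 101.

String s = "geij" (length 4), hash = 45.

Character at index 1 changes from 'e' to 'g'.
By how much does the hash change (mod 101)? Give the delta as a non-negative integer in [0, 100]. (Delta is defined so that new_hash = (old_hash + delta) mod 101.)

Delta formula: (val(new) - val(old)) * B^(n-1-k) mod M
  val('g') - val('e') = 7 - 5 = 2
  B^(n-1-k) = 5^2 mod 101 = 25
  Delta = 2 * 25 mod 101 = 50

Answer: 50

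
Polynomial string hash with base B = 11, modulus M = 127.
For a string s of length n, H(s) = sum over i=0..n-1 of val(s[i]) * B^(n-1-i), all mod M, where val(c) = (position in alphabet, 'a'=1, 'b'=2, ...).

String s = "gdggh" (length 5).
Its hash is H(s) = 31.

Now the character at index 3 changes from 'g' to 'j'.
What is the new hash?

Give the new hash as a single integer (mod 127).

Answer: 64

Derivation:
val('g') = 7, val('j') = 10
Position k = 3, exponent = n-1-k = 1
B^1 mod M = 11^1 mod 127 = 11
Delta = (10 - 7) * 11 mod 127 = 33
New hash = (31 + 33) mod 127 = 64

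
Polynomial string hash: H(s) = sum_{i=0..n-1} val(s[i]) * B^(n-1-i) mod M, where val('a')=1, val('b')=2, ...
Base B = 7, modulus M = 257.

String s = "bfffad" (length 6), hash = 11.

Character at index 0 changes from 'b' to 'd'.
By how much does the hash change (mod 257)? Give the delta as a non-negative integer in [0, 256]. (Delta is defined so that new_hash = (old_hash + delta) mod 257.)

Answer: 204

Derivation:
Delta formula: (val(new) - val(old)) * B^(n-1-k) mod M
  val('d') - val('b') = 4 - 2 = 2
  B^(n-1-k) = 7^5 mod 257 = 102
  Delta = 2 * 102 mod 257 = 204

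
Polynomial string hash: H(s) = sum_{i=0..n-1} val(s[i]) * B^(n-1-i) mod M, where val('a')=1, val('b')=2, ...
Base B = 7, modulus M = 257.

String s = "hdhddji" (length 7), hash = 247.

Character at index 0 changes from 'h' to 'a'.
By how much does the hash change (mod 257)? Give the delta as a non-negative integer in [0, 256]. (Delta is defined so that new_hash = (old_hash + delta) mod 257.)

Delta formula: (val(new) - val(old)) * B^(n-1-k) mod M
  val('a') - val('h') = 1 - 8 = -7
  B^(n-1-k) = 7^6 mod 257 = 200
  Delta = -7 * 200 mod 257 = 142

Answer: 142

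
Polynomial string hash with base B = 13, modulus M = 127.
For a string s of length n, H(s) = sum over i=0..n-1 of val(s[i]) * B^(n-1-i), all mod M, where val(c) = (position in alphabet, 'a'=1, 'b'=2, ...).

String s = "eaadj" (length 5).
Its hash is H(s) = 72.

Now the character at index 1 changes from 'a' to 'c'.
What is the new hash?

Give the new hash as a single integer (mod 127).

Answer: 21

Derivation:
val('a') = 1, val('c') = 3
Position k = 1, exponent = n-1-k = 3
B^3 mod M = 13^3 mod 127 = 38
Delta = (3 - 1) * 38 mod 127 = 76
New hash = (72 + 76) mod 127 = 21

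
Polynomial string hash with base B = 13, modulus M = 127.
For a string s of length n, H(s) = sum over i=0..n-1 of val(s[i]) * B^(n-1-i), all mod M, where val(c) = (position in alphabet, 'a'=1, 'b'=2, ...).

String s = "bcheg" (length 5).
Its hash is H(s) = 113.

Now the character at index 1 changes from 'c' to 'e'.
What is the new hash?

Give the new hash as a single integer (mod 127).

Answer: 62

Derivation:
val('c') = 3, val('e') = 5
Position k = 1, exponent = n-1-k = 3
B^3 mod M = 13^3 mod 127 = 38
Delta = (5 - 3) * 38 mod 127 = 76
New hash = (113 + 76) mod 127 = 62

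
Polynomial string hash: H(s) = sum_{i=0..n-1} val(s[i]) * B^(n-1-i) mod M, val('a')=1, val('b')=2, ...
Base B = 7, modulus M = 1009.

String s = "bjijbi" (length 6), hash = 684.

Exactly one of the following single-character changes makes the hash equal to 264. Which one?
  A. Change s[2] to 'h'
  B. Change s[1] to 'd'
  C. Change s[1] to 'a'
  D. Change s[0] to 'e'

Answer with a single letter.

Answer: C

Derivation:
Option A: s[2]='i'->'h', delta=(8-9)*7^3 mod 1009 = 666, hash=684+666 mod 1009 = 341
Option B: s[1]='j'->'d', delta=(4-10)*7^4 mod 1009 = 729, hash=684+729 mod 1009 = 404
Option C: s[1]='j'->'a', delta=(1-10)*7^4 mod 1009 = 589, hash=684+589 mod 1009 = 264 <-- target
Option D: s[0]='b'->'e', delta=(5-2)*7^5 mod 1009 = 980, hash=684+980 mod 1009 = 655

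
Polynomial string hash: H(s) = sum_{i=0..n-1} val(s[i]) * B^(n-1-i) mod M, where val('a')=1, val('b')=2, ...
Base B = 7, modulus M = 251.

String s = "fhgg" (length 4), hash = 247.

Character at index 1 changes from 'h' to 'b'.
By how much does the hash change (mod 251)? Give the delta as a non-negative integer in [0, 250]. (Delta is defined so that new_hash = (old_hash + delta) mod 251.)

Delta formula: (val(new) - val(old)) * B^(n-1-k) mod M
  val('b') - val('h') = 2 - 8 = -6
  B^(n-1-k) = 7^2 mod 251 = 49
  Delta = -6 * 49 mod 251 = 208

Answer: 208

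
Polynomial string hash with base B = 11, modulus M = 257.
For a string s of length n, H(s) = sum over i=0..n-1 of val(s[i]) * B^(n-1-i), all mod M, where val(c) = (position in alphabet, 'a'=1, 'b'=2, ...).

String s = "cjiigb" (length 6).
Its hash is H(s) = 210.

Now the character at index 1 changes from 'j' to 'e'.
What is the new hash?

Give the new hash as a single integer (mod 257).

Answer: 250

Derivation:
val('j') = 10, val('e') = 5
Position k = 1, exponent = n-1-k = 4
B^4 mod M = 11^4 mod 257 = 249
Delta = (5 - 10) * 249 mod 257 = 40
New hash = (210 + 40) mod 257 = 250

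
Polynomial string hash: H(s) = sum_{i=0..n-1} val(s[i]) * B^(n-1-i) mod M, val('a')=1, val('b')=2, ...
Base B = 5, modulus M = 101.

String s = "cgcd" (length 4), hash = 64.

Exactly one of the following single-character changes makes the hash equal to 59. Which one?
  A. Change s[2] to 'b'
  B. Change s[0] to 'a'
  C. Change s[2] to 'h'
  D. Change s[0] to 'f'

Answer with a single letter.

Option A: s[2]='c'->'b', delta=(2-3)*5^1 mod 101 = 96, hash=64+96 mod 101 = 59 <-- target
Option B: s[0]='c'->'a', delta=(1-3)*5^3 mod 101 = 53, hash=64+53 mod 101 = 16
Option C: s[2]='c'->'h', delta=(8-3)*5^1 mod 101 = 25, hash=64+25 mod 101 = 89
Option D: s[0]='c'->'f', delta=(6-3)*5^3 mod 101 = 72, hash=64+72 mod 101 = 35

Answer: A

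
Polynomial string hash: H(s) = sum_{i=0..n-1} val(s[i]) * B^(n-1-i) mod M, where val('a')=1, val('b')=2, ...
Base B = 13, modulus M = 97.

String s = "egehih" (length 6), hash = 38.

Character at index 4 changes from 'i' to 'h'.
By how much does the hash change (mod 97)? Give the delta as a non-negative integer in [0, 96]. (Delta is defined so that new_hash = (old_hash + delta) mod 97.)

Answer: 84

Derivation:
Delta formula: (val(new) - val(old)) * B^(n-1-k) mod M
  val('h') - val('i') = 8 - 9 = -1
  B^(n-1-k) = 13^1 mod 97 = 13
  Delta = -1 * 13 mod 97 = 84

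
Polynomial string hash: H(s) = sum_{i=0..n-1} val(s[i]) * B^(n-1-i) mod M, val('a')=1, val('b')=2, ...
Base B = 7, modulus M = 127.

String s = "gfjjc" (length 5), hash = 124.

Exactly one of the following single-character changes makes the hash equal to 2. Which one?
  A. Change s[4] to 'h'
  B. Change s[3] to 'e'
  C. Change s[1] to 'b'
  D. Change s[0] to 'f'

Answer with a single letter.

Answer: A

Derivation:
Option A: s[4]='c'->'h', delta=(8-3)*7^0 mod 127 = 5, hash=124+5 mod 127 = 2 <-- target
Option B: s[3]='j'->'e', delta=(5-10)*7^1 mod 127 = 92, hash=124+92 mod 127 = 89
Option C: s[1]='f'->'b', delta=(2-6)*7^3 mod 127 = 25, hash=124+25 mod 127 = 22
Option D: s[0]='g'->'f', delta=(6-7)*7^4 mod 127 = 12, hash=124+12 mod 127 = 9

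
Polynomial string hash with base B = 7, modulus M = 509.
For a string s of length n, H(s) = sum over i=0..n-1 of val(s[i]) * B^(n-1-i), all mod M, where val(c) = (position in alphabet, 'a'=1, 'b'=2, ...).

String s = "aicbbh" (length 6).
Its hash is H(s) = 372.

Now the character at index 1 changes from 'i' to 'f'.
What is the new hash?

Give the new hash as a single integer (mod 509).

Answer: 295

Derivation:
val('i') = 9, val('f') = 6
Position k = 1, exponent = n-1-k = 4
B^4 mod M = 7^4 mod 509 = 365
Delta = (6 - 9) * 365 mod 509 = 432
New hash = (372 + 432) mod 509 = 295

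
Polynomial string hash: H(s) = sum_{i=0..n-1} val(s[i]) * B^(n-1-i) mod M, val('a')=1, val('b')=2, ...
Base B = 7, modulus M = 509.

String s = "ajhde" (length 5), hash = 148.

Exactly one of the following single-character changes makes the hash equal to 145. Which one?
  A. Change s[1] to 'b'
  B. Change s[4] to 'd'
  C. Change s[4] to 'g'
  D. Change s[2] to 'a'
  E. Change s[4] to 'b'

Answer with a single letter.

Option A: s[1]='j'->'b', delta=(2-10)*7^3 mod 509 = 310, hash=148+310 mod 509 = 458
Option B: s[4]='e'->'d', delta=(4-5)*7^0 mod 509 = 508, hash=148+508 mod 509 = 147
Option C: s[4]='e'->'g', delta=(7-5)*7^0 mod 509 = 2, hash=148+2 mod 509 = 150
Option D: s[2]='h'->'a', delta=(1-8)*7^2 mod 509 = 166, hash=148+166 mod 509 = 314
Option E: s[4]='e'->'b', delta=(2-5)*7^0 mod 509 = 506, hash=148+506 mod 509 = 145 <-- target

Answer: E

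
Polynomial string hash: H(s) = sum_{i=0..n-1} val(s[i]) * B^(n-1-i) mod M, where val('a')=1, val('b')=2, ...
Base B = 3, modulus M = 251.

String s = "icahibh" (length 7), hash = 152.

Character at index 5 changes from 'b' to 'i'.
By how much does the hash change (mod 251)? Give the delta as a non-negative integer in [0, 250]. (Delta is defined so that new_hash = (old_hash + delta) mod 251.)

Answer: 21

Derivation:
Delta formula: (val(new) - val(old)) * B^(n-1-k) mod M
  val('i') - val('b') = 9 - 2 = 7
  B^(n-1-k) = 3^1 mod 251 = 3
  Delta = 7 * 3 mod 251 = 21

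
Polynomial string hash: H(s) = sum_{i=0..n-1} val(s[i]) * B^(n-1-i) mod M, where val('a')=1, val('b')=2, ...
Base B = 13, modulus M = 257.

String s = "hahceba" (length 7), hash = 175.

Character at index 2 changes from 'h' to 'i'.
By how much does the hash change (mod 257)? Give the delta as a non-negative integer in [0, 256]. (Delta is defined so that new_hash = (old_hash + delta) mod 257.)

Answer: 34

Derivation:
Delta formula: (val(new) - val(old)) * B^(n-1-k) mod M
  val('i') - val('h') = 9 - 8 = 1
  B^(n-1-k) = 13^4 mod 257 = 34
  Delta = 1 * 34 mod 257 = 34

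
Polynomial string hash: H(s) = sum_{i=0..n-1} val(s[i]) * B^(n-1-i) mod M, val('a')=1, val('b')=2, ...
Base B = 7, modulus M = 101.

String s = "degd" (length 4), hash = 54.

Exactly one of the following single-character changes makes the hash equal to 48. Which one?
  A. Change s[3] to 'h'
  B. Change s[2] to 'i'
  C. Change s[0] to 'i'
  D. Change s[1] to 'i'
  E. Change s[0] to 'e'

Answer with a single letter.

Answer: D

Derivation:
Option A: s[3]='d'->'h', delta=(8-4)*7^0 mod 101 = 4, hash=54+4 mod 101 = 58
Option B: s[2]='g'->'i', delta=(9-7)*7^1 mod 101 = 14, hash=54+14 mod 101 = 68
Option C: s[0]='d'->'i', delta=(9-4)*7^3 mod 101 = 99, hash=54+99 mod 101 = 52
Option D: s[1]='e'->'i', delta=(9-5)*7^2 mod 101 = 95, hash=54+95 mod 101 = 48 <-- target
Option E: s[0]='d'->'e', delta=(5-4)*7^3 mod 101 = 40, hash=54+40 mod 101 = 94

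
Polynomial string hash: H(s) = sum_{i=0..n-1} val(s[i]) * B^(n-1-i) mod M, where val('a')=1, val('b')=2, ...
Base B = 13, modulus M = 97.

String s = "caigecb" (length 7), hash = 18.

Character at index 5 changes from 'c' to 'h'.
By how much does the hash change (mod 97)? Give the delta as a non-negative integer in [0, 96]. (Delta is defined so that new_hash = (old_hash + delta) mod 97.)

Delta formula: (val(new) - val(old)) * B^(n-1-k) mod M
  val('h') - val('c') = 8 - 3 = 5
  B^(n-1-k) = 13^1 mod 97 = 13
  Delta = 5 * 13 mod 97 = 65

Answer: 65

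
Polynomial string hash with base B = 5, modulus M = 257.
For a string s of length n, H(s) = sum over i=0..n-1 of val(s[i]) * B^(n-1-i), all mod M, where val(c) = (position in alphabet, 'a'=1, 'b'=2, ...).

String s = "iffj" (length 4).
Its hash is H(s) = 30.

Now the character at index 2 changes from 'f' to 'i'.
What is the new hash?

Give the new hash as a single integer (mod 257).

val('f') = 6, val('i') = 9
Position k = 2, exponent = n-1-k = 1
B^1 mod M = 5^1 mod 257 = 5
Delta = (9 - 6) * 5 mod 257 = 15
New hash = (30 + 15) mod 257 = 45

Answer: 45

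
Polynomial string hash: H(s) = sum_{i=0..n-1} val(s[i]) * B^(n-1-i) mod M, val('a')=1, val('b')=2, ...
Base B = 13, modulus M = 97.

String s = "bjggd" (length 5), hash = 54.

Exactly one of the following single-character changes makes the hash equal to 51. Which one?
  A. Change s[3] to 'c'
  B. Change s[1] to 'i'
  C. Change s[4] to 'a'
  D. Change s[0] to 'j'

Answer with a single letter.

Option A: s[3]='g'->'c', delta=(3-7)*13^1 mod 97 = 45, hash=54+45 mod 97 = 2
Option B: s[1]='j'->'i', delta=(9-10)*13^3 mod 97 = 34, hash=54+34 mod 97 = 88
Option C: s[4]='d'->'a', delta=(1-4)*13^0 mod 97 = 94, hash=54+94 mod 97 = 51 <-- target
Option D: s[0]='b'->'j', delta=(10-2)*13^4 mod 97 = 53, hash=54+53 mod 97 = 10

Answer: C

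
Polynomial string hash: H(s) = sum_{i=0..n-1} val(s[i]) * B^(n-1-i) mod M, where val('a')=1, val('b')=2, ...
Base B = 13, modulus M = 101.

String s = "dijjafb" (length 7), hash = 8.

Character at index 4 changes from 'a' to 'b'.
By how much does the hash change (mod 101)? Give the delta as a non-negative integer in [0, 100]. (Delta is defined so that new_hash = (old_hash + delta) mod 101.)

Delta formula: (val(new) - val(old)) * B^(n-1-k) mod M
  val('b') - val('a') = 2 - 1 = 1
  B^(n-1-k) = 13^2 mod 101 = 68
  Delta = 1 * 68 mod 101 = 68

Answer: 68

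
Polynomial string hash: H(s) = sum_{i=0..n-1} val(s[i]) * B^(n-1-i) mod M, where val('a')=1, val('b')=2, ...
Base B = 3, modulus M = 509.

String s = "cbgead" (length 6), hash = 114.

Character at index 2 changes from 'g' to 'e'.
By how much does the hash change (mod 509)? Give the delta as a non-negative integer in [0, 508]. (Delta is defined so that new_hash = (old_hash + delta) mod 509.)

Delta formula: (val(new) - val(old)) * B^(n-1-k) mod M
  val('e') - val('g') = 5 - 7 = -2
  B^(n-1-k) = 3^3 mod 509 = 27
  Delta = -2 * 27 mod 509 = 455

Answer: 455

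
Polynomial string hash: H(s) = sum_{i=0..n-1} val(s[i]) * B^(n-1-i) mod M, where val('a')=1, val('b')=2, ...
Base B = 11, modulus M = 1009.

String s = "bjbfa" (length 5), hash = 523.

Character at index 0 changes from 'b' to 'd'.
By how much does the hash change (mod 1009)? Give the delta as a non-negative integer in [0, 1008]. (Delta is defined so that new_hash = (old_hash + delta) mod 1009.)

Answer: 21

Derivation:
Delta formula: (val(new) - val(old)) * B^(n-1-k) mod M
  val('d') - val('b') = 4 - 2 = 2
  B^(n-1-k) = 11^4 mod 1009 = 515
  Delta = 2 * 515 mod 1009 = 21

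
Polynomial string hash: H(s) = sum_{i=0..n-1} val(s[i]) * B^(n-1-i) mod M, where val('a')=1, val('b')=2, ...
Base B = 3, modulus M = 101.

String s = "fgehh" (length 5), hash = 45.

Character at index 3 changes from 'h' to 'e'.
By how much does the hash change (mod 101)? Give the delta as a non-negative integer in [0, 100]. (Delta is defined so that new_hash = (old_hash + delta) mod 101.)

Delta formula: (val(new) - val(old)) * B^(n-1-k) mod M
  val('e') - val('h') = 5 - 8 = -3
  B^(n-1-k) = 3^1 mod 101 = 3
  Delta = -3 * 3 mod 101 = 92

Answer: 92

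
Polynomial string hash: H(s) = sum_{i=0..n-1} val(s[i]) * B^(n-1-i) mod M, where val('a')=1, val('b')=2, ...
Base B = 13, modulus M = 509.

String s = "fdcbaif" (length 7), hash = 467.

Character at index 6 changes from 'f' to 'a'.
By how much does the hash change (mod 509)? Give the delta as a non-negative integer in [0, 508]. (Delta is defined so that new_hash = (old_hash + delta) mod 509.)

Answer: 504

Derivation:
Delta formula: (val(new) - val(old)) * B^(n-1-k) mod M
  val('a') - val('f') = 1 - 6 = -5
  B^(n-1-k) = 13^0 mod 509 = 1
  Delta = -5 * 1 mod 509 = 504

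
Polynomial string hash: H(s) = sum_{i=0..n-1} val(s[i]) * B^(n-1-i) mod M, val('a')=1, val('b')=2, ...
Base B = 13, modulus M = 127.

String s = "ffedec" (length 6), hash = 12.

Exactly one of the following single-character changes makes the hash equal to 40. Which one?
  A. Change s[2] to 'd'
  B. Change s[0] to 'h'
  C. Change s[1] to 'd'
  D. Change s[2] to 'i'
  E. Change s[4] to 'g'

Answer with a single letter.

Answer: C

Derivation:
Option A: s[2]='e'->'d', delta=(4-5)*13^3 mod 127 = 89, hash=12+89 mod 127 = 101
Option B: s[0]='f'->'h', delta=(8-6)*13^5 mod 127 = 17, hash=12+17 mod 127 = 29
Option C: s[1]='f'->'d', delta=(4-6)*13^4 mod 127 = 28, hash=12+28 mod 127 = 40 <-- target
Option D: s[2]='e'->'i', delta=(9-5)*13^3 mod 127 = 25, hash=12+25 mod 127 = 37
Option E: s[4]='e'->'g', delta=(7-5)*13^1 mod 127 = 26, hash=12+26 mod 127 = 38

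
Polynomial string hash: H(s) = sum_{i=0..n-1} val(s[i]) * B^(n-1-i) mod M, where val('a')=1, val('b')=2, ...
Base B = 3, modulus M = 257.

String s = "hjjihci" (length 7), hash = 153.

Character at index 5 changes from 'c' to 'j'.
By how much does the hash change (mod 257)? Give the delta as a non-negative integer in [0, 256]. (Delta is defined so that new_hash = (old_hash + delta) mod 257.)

Answer: 21

Derivation:
Delta formula: (val(new) - val(old)) * B^(n-1-k) mod M
  val('j') - val('c') = 10 - 3 = 7
  B^(n-1-k) = 3^1 mod 257 = 3
  Delta = 7 * 3 mod 257 = 21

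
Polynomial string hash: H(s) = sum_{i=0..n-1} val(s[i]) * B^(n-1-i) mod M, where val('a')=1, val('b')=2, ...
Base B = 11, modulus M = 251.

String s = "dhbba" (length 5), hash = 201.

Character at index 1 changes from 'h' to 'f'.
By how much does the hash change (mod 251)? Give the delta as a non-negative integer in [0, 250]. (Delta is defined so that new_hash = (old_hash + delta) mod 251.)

Answer: 99

Derivation:
Delta formula: (val(new) - val(old)) * B^(n-1-k) mod M
  val('f') - val('h') = 6 - 8 = -2
  B^(n-1-k) = 11^3 mod 251 = 76
  Delta = -2 * 76 mod 251 = 99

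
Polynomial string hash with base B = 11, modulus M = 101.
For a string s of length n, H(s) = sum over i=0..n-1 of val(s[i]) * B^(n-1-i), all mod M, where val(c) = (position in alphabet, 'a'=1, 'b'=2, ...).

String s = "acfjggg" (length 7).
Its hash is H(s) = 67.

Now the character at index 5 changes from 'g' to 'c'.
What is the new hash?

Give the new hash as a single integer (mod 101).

Answer: 23

Derivation:
val('g') = 7, val('c') = 3
Position k = 5, exponent = n-1-k = 1
B^1 mod M = 11^1 mod 101 = 11
Delta = (3 - 7) * 11 mod 101 = 57
New hash = (67 + 57) mod 101 = 23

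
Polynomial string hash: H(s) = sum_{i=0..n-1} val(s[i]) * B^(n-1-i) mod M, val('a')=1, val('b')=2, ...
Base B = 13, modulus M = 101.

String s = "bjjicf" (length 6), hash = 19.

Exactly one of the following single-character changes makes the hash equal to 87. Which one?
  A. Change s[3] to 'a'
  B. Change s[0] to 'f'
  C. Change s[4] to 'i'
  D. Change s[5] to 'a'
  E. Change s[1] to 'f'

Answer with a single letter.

Answer: B

Derivation:
Option A: s[3]='i'->'a', delta=(1-9)*13^2 mod 101 = 62, hash=19+62 mod 101 = 81
Option B: s[0]='b'->'f', delta=(6-2)*13^5 mod 101 = 68, hash=19+68 mod 101 = 87 <-- target
Option C: s[4]='c'->'i', delta=(9-3)*13^1 mod 101 = 78, hash=19+78 mod 101 = 97
Option D: s[5]='f'->'a', delta=(1-6)*13^0 mod 101 = 96, hash=19+96 mod 101 = 14
Option E: s[1]='j'->'f', delta=(6-10)*13^4 mod 101 = 88, hash=19+88 mod 101 = 6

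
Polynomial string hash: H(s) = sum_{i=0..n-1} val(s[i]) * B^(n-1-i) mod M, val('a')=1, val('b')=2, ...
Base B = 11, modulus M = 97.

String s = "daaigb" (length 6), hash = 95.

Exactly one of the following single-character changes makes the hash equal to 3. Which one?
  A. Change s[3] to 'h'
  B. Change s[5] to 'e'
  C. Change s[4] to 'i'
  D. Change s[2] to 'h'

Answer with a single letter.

Option A: s[3]='i'->'h', delta=(8-9)*11^2 mod 97 = 73, hash=95+73 mod 97 = 71
Option B: s[5]='b'->'e', delta=(5-2)*11^0 mod 97 = 3, hash=95+3 mod 97 = 1
Option C: s[4]='g'->'i', delta=(9-7)*11^1 mod 97 = 22, hash=95+22 mod 97 = 20
Option D: s[2]='a'->'h', delta=(8-1)*11^3 mod 97 = 5, hash=95+5 mod 97 = 3 <-- target

Answer: D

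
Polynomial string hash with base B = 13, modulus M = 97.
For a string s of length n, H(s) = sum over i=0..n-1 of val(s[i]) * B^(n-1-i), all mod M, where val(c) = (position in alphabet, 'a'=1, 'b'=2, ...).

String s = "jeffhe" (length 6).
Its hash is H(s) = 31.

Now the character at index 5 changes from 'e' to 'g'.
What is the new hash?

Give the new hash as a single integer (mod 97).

val('e') = 5, val('g') = 7
Position k = 5, exponent = n-1-k = 0
B^0 mod M = 13^0 mod 97 = 1
Delta = (7 - 5) * 1 mod 97 = 2
New hash = (31 + 2) mod 97 = 33

Answer: 33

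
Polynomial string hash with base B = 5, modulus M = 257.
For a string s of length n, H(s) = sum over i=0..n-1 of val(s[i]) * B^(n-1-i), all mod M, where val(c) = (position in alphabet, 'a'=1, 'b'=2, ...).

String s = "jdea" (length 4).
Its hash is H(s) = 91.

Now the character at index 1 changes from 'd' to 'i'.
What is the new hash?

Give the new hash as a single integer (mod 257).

val('d') = 4, val('i') = 9
Position k = 1, exponent = n-1-k = 2
B^2 mod M = 5^2 mod 257 = 25
Delta = (9 - 4) * 25 mod 257 = 125
New hash = (91 + 125) mod 257 = 216

Answer: 216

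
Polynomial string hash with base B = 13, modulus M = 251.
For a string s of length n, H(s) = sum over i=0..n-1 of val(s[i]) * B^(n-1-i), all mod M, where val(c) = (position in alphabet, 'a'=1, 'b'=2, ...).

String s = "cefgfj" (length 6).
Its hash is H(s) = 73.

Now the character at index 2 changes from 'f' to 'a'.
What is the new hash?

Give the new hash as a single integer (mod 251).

val('f') = 6, val('a') = 1
Position k = 2, exponent = n-1-k = 3
B^3 mod M = 13^3 mod 251 = 189
Delta = (1 - 6) * 189 mod 251 = 59
New hash = (73 + 59) mod 251 = 132

Answer: 132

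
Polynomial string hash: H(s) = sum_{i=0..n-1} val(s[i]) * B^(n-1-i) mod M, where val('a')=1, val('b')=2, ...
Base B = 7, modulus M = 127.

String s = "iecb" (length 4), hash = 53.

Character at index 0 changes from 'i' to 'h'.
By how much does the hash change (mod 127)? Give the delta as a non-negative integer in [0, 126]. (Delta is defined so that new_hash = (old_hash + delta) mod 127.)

Delta formula: (val(new) - val(old)) * B^(n-1-k) mod M
  val('h') - val('i') = 8 - 9 = -1
  B^(n-1-k) = 7^3 mod 127 = 89
  Delta = -1 * 89 mod 127 = 38

Answer: 38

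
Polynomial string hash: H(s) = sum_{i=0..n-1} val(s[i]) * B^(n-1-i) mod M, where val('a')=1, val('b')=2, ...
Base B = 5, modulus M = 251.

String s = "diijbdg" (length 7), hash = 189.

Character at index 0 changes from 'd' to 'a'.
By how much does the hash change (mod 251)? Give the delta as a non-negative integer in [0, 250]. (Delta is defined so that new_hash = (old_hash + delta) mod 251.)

Answer: 62

Derivation:
Delta formula: (val(new) - val(old)) * B^(n-1-k) mod M
  val('a') - val('d') = 1 - 4 = -3
  B^(n-1-k) = 5^6 mod 251 = 63
  Delta = -3 * 63 mod 251 = 62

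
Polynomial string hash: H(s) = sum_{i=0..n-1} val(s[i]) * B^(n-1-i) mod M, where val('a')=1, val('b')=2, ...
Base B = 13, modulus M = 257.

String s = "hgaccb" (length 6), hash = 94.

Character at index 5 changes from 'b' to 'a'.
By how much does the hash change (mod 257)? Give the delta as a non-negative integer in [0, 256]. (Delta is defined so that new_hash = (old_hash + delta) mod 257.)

Answer: 256

Derivation:
Delta formula: (val(new) - val(old)) * B^(n-1-k) mod M
  val('a') - val('b') = 1 - 2 = -1
  B^(n-1-k) = 13^0 mod 257 = 1
  Delta = -1 * 1 mod 257 = 256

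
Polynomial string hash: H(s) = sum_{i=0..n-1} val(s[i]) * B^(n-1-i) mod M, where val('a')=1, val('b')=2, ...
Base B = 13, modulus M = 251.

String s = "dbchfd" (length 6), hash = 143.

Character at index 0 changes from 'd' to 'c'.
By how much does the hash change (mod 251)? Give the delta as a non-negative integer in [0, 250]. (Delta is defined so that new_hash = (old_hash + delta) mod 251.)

Delta formula: (val(new) - val(old)) * B^(n-1-k) mod M
  val('c') - val('d') = 3 - 4 = -1
  B^(n-1-k) = 13^5 mod 251 = 64
  Delta = -1 * 64 mod 251 = 187

Answer: 187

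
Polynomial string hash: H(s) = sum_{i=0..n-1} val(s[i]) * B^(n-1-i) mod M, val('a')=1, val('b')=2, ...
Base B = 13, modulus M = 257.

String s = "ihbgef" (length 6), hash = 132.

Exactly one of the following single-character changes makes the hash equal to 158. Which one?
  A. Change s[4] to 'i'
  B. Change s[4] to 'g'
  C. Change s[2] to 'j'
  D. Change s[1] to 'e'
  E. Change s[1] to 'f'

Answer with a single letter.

Option A: s[4]='e'->'i', delta=(9-5)*13^1 mod 257 = 52, hash=132+52 mod 257 = 184
Option B: s[4]='e'->'g', delta=(7-5)*13^1 mod 257 = 26, hash=132+26 mod 257 = 158 <-- target
Option C: s[2]='b'->'j', delta=(10-2)*13^3 mod 257 = 100, hash=132+100 mod 257 = 232
Option D: s[1]='h'->'e', delta=(5-8)*13^4 mod 257 = 155, hash=132+155 mod 257 = 30
Option E: s[1]='h'->'f', delta=(6-8)*13^4 mod 257 = 189, hash=132+189 mod 257 = 64

Answer: B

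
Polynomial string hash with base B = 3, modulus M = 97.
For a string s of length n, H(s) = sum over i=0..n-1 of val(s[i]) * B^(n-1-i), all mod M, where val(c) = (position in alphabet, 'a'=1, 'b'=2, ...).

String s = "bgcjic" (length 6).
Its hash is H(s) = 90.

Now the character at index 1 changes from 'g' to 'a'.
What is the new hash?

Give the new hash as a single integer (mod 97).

val('g') = 7, val('a') = 1
Position k = 1, exponent = n-1-k = 4
B^4 mod M = 3^4 mod 97 = 81
Delta = (1 - 7) * 81 mod 97 = 96
New hash = (90 + 96) mod 97 = 89

Answer: 89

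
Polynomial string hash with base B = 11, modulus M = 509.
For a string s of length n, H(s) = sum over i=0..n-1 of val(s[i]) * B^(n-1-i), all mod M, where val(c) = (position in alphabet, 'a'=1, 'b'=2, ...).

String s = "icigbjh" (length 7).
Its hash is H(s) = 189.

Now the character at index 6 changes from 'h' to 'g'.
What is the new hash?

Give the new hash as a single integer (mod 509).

Answer: 188

Derivation:
val('h') = 8, val('g') = 7
Position k = 6, exponent = n-1-k = 0
B^0 mod M = 11^0 mod 509 = 1
Delta = (7 - 8) * 1 mod 509 = 508
New hash = (189 + 508) mod 509 = 188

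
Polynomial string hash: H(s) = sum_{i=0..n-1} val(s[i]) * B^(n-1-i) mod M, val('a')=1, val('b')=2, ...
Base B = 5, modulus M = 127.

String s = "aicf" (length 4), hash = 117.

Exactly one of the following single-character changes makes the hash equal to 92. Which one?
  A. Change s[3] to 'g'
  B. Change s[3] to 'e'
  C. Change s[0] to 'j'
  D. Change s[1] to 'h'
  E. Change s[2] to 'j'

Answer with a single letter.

Answer: D

Derivation:
Option A: s[3]='f'->'g', delta=(7-6)*5^0 mod 127 = 1, hash=117+1 mod 127 = 118
Option B: s[3]='f'->'e', delta=(5-6)*5^0 mod 127 = 126, hash=117+126 mod 127 = 116
Option C: s[0]='a'->'j', delta=(10-1)*5^3 mod 127 = 109, hash=117+109 mod 127 = 99
Option D: s[1]='i'->'h', delta=(8-9)*5^2 mod 127 = 102, hash=117+102 mod 127 = 92 <-- target
Option E: s[2]='c'->'j', delta=(10-3)*5^1 mod 127 = 35, hash=117+35 mod 127 = 25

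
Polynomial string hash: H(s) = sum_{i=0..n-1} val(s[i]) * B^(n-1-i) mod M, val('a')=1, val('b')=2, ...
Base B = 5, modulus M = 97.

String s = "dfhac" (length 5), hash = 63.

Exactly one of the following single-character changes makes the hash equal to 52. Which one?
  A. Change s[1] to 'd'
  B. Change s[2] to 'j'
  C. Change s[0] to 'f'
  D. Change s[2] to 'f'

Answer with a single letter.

Option A: s[1]='f'->'d', delta=(4-6)*5^3 mod 97 = 41, hash=63+41 mod 97 = 7
Option B: s[2]='h'->'j', delta=(10-8)*5^2 mod 97 = 50, hash=63+50 mod 97 = 16
Option C: s[0]='d'->'f', delta=(6-4)*5^4 mod 97 = 86, hash=63+86 mod 97 = 52 <-- target
Option D: s[2]='h'->'f', delta=(6-8)*5^2 mod 97 = 47, hash=63+47 mod 97 = 13

Answer: C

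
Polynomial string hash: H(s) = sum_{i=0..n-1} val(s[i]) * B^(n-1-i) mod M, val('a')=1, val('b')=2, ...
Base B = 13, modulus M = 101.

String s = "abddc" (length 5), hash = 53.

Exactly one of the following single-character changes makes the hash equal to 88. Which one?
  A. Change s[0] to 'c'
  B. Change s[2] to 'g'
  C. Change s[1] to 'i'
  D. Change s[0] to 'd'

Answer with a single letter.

Option A: s[0]='a'->'c', delta=(3-1)*13^4 mod 101 = 57, hash=53+57 mod 101 = 9
Option B: s[2]='d'->'g', delta=(7-4)*13^2 mod 101 = 2, hash=53+2 mod 101 = 55
Option C: s[1]='b'->'i', delta=(9-2)*13^3 mod 101 = 27, hash=53+27 mod 101 = 80
Option D: s[0]='a'->'d', delta=(4-1)*13^4 mod 101 = 35, hash=53+35 mod 101 = 88 <-- target

Answer: D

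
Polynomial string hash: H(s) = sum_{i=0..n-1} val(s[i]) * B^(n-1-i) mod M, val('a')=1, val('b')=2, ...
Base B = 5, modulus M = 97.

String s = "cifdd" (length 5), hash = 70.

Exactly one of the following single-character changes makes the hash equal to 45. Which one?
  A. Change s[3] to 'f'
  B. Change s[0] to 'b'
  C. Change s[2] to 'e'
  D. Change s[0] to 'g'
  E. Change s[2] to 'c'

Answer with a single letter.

Option A: s[3]='d'->'f', delta=(6-4)*5^1 mod 97 = 10, hash=70+10 mod 97 = 80
Option B: s[0]='c'->'b', delta=(2-3)*5^4 mod 97 = 54, hash=70+54 mod 97 = 27
Option C: s[2]='f'->'e', delta=(5-6)*5^2 mod 97 = 72, hash=70+72 mod 97 = 45 <-- target
Option D: s[0]='c'->'g', delta=(7-3)*5^4 mod 97 = 75, hash=70+75 mod 97 = 48
Option E: s[2]='f'->'c', delta=(3-6)*5^2 mod 97 = 22, hash=70+22 mod 97 = 92

Answer: C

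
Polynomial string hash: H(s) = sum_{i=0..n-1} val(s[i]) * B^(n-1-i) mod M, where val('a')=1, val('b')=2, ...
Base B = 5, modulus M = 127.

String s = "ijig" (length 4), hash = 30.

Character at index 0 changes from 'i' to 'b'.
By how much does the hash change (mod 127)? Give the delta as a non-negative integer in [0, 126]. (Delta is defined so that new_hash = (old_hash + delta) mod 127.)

Delta formula: (val(new) - val(old)) * B^(n-1-k) mod M
  val('b') - val('i') = 2 - 9 = -7
  B^(n-1-k) = 5^3 mod 127 = 125
  Delta = -7 * 125 mod 127 = 14

Answer: 14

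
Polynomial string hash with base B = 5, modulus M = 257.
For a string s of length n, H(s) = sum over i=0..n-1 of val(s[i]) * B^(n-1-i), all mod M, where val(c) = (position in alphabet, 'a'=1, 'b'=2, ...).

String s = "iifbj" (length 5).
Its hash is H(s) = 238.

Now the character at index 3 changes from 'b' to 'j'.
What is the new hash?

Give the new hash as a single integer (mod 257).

Answer: 21

Derivation:
val('b') = 2, val('j') = 10
Position k = 3, exponent = n-1-k = 1
B^1 mod M = 5^1 mod 257 = 5
Delta = (10 - 2) * 5 mod 257 = 40
New hash = (238 + 40) mod 257 = 21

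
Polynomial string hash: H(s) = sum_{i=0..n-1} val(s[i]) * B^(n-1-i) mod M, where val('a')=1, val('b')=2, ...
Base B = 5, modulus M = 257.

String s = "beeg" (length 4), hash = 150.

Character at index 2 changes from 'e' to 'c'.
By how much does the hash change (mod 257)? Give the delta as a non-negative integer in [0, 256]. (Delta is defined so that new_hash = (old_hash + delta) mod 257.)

Delta formula: (val(new) - val(old)) * B^(n-1-k) mod M
  val('c') - val('e') = 3 - 5 = -2
  B^(n-1-k) = 5^1 mod 257 = 5
  Delta = -2 * 5 mod 257 = 247

Answer: 247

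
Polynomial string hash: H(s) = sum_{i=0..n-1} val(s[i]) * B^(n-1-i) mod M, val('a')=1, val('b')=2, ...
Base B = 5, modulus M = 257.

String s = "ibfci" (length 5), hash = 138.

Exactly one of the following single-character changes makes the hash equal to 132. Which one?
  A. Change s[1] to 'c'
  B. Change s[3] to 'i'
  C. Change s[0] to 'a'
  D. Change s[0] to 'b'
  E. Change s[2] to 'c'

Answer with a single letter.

Option A: s[1]='b'->'c', delta=(3-2)*5^3 mod 257 = 125, hash=138+125 mod 257 = 6
Option B: s[3]='c'->'i', delta=(9-3)*5^1 mod 257 = 30, hash=138+30 mod 257 = 168
Option C: s[0]='i'->'a', delta=(1-9)*5^4 mod 257 = 140, hash=138+140 mod 257 = 21
Option D: s[0]='i'->'b', delta=(2-9)*5^4 mod 257 = 251, hash=138+251 mod 257 = 132 <-- target
Option E: s[2]='f'->'c', delta=(3-6)*5^2 mod 257 = 182, hash=138+182 mod 257 = 63

Answer: D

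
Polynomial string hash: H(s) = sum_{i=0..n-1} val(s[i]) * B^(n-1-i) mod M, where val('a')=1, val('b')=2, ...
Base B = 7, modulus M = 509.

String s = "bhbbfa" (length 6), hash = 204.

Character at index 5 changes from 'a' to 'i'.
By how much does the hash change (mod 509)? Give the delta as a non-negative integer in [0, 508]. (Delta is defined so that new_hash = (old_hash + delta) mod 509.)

Delta formula: (val(new) - val(old)) * B^(n-1-k) mod M
  val('i') - val('a') = 9 - 1 = 8
  B^(n-1-k) = 7^0 mod 509 = 1
  Delta = 8 * 1 mod 509 = 8

Answer: 8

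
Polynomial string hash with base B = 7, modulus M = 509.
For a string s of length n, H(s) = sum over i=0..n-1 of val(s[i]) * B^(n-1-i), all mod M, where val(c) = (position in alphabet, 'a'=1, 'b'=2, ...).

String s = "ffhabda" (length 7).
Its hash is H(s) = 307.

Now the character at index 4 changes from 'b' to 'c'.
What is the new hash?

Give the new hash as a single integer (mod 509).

val('b') = 2, val('c') = 3
Position k = 4, exponent = n-1-k = 2
B^2 mod M = 7^2 mod 509 = 49
Delta = (3 - 2) * 49 mod 509 = 49
New hash = (307 + 49) mod 509 = 356

Answer: 356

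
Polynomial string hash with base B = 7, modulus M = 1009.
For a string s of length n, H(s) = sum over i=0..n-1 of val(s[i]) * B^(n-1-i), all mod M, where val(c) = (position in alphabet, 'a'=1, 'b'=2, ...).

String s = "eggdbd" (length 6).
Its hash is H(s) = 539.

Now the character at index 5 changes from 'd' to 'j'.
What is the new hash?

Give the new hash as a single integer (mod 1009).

val('d') = 4, val('j') = 10
Position k = 5, exponent = n-1-k = 0
B^0 mod M = 7^0 mod 1009 = 1
Delta = (10 - 4) * 1 mod 1009 = 6
New hash = (539 + 6) mod 1009 = 545

Answer: 545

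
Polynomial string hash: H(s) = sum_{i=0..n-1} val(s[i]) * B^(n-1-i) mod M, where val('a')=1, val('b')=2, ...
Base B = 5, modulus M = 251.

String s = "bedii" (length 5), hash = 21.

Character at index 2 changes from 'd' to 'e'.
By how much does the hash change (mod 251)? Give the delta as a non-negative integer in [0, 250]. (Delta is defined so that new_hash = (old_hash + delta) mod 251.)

Delta formula: (val(new) - val(old)) * B^(n-1-k) mod M
  val('e') - val('d') = 5 - 4 = 1
  B^(n-1-k) = 5^2 mod 251 = 25
  Delta = 1 * 25 mod 251 = 25

Answer: 25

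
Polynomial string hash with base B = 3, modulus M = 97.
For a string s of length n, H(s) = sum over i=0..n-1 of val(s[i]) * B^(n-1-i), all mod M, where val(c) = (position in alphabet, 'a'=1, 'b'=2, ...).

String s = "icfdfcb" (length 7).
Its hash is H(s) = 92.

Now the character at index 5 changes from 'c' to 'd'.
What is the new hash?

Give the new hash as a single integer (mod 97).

Answer: 95

Derivation:
val('c') = 3, val('d') = 4
Position k = 5, exponent = n-1-k = 1
B^1 mod M = 3^1 mod 97 = 3
Delta = (4 - 3) * 3 mod 97 = 3
New hash = (92 + 3) mod 97 = 95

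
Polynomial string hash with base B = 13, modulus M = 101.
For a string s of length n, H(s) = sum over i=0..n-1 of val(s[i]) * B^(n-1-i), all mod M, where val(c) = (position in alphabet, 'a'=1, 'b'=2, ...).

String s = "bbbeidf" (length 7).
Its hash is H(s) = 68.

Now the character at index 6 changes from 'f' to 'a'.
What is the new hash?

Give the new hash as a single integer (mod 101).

val('f') = 6, val('a') = 1
Position k = 6, exponent = n-1-k = 0
B^0 mod M = 13^0 mod 101 = 1
Delta = (1 - 6) * 1 mod 101 = 96
New hash = (68 + 96) mod 101 = 63

Answer: 63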